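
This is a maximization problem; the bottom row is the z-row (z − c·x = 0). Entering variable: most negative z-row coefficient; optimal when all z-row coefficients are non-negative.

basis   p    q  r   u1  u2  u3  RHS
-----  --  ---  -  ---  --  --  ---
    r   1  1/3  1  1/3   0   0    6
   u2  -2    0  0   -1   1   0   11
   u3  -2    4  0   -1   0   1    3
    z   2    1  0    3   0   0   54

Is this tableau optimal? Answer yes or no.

yes

Every z-row coefficient is ≥ 0, so the tableau is optimal.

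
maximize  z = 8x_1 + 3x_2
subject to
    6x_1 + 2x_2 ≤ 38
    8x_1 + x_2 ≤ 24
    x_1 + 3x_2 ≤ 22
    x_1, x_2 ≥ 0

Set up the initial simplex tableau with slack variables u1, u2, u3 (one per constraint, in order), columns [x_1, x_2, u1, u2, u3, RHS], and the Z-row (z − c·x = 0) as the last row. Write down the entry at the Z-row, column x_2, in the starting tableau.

The Z-row carries the negated objective coefficients: the x_2 entry is -3.

-3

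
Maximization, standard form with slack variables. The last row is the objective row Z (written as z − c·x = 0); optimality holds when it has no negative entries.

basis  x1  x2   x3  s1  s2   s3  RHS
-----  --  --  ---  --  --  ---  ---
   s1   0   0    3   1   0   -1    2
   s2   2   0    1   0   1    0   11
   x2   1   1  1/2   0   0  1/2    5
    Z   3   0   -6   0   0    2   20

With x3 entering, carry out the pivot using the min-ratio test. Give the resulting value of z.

Ratio test on column x3 — row 1: 2/3 = 2/3; row 2: 11/1 = 11; row 3: 5/(1/2) = 10. Minimum is 2/3 at row 1 (s1 leaves); pivot element 3.
Pivot on row 1; the Z-row RHS becomes 20 − (-6)·(2/3) = 24.

24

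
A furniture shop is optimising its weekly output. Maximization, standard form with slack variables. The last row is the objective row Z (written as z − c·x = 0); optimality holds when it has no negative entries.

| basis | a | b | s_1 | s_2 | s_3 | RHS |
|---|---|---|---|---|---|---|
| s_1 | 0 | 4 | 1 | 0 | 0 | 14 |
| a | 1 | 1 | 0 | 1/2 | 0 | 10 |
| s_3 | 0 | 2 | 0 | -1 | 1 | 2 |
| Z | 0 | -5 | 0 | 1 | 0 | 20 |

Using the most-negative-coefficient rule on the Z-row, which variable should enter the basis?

Negative Z-row entries: b: -5.
The most negative is -5 in column b, so b enters.

b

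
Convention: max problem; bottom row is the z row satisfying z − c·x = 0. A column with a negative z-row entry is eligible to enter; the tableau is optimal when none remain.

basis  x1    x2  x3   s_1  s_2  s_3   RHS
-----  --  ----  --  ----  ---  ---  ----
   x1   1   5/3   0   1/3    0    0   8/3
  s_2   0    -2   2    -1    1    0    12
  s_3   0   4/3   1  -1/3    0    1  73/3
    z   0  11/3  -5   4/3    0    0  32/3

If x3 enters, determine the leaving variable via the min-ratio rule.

s_2

Column x3 entries and ratios — x1: 0 ≤ 0, skip; s_2: 12/2 = 6; s_3: (73/3)/1 = 73/3.
Smallest ratio is 6 in the row of s_2, so s_2 leaves.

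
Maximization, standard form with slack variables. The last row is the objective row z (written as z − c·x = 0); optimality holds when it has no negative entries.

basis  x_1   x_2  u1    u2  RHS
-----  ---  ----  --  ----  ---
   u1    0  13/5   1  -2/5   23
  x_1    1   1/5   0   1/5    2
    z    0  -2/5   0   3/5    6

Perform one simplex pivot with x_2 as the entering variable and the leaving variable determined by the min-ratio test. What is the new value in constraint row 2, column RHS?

Ratio test on column x_2 — row 1: 23/(13/5) = 115/13; row 2: 2/(1/5) = 10. Minimum is 115/13 at row 1 (u1 leaves); pivot element 13/5.
Divide row 1 by 13/5; eliminate column x_2 from the other rows.
Row 2 update in column RHS: 2 − (1/5)·(115/13) = 3/13.

3/13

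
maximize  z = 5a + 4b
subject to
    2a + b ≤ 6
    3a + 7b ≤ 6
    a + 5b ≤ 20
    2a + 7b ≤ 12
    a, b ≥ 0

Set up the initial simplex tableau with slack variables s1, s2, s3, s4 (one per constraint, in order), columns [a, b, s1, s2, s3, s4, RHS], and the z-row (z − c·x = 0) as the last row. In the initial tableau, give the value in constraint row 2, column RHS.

The RHS of constraint 2 is b_2 = 6.

6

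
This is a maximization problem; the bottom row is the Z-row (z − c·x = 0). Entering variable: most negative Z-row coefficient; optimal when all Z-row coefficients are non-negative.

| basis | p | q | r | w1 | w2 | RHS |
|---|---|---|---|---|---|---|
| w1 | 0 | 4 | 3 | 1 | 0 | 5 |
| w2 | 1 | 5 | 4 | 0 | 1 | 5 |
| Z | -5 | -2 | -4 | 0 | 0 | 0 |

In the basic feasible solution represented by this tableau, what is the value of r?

0

r is not in the basis, so in the current basic feasible solution r = 0.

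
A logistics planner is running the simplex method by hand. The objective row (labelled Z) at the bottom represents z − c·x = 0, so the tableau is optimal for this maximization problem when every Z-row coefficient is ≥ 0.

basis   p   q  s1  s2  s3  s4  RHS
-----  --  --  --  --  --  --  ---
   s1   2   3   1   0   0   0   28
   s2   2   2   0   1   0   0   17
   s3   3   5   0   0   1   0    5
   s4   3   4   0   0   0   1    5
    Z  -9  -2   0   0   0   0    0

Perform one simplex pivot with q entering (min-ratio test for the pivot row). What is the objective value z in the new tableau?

2

Ratio test on column q — row 1: 28/3 = 28/3; row 2: 17/2 = 17/2; row 3: 5/5 = 1; row 4: 5/4 = 5/4. Minimum is 1 at row 3 (s3 leaves); pivot element 5.
Pivot on row 3; the Z-row RHS becomes 0 − (-2)·1 = 2.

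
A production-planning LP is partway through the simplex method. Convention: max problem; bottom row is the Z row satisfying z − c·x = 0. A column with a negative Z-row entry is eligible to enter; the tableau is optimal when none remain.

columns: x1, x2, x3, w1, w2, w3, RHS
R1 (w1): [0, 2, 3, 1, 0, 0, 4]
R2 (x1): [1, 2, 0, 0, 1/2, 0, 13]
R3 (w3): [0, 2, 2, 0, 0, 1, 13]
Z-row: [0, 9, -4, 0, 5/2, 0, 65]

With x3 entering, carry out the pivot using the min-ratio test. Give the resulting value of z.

211/3

Ratio test on column x3 — row 1: 4/3 = 4/3; row 2: entry 0 ≤ 0; row 3: 13/2 = 13/2. Minimum is 4/3 at row 1 (w1 leaves); pivot element 3.
Pivot on row 1; the Z-row RHS becomes 65 − (-4)·(4/3) = 211/3.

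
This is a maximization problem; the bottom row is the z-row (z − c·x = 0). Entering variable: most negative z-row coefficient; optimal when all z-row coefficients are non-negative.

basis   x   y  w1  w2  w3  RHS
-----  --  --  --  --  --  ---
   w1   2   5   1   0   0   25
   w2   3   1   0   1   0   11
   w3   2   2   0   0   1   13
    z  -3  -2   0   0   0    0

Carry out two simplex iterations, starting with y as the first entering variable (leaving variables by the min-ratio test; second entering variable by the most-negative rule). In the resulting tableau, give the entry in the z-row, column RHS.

Ratio test on column y — row 1: 25/5 = 5; row 2: 11/1 = 11; row 3: 13/2 = 13/2. Minimum is 5 at row 1 (w1 leaves); pivot element 5.
Divide row 1 by 5; eliminate column y from the other rows.
Second iteration: most negative z-row entry is -11/5 in column x, so x enters.
Ratio test on column x — row 1: 5/(2/5) = 25/2; row 2: 6/(13/5) = 30/13; row 3: 3/(6/5) = 5/2. Minimum is 30/13 at row 2 (w2 leaves); pivot element 13/5.
Divide row 2 by 13/5; eliminate column x from the other rows.
After both pivots, the entry at the z-row, column RHS is 196/13.

196/13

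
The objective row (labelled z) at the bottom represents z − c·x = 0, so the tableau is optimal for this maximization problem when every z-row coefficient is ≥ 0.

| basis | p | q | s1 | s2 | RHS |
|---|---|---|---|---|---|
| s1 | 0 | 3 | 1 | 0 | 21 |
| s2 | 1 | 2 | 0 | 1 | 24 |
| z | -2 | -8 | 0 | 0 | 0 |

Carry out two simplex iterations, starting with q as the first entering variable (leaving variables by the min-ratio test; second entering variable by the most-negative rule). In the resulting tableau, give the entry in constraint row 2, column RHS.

Ratio test on column q — row 1: 21/3 = 7; row 2: 24/2 = 12. Minimum is 7 at row 1 (s1 leaves); pivot element 3.
Divide row 1 by 3; eliminate column q from the other rows.
Second iteration: most negative z-row entry is -2 in column p, so p enters.
Ratio test on column p — row 1: entry 0 ≤ 0; row 2: 10/1 = 10. Minimum is 10 at row 2 (s2 leaves); pivot element 1.
Divide row 2 by 1; eliminate column p from the other rows.
After both pivots, the entry at constraint row 2, column RHS is 10.

10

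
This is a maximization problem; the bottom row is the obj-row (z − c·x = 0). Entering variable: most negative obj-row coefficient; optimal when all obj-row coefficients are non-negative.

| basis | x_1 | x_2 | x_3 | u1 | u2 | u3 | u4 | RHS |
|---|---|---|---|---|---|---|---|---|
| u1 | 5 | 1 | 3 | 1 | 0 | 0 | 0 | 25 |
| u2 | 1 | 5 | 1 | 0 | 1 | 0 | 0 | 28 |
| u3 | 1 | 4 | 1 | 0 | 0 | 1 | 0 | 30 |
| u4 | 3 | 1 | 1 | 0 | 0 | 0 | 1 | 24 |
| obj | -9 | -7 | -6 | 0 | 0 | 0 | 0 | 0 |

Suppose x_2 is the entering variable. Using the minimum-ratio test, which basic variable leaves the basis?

u2

Column x_2 entries and ratios — u1: 25/1 = 25; u2: 28/5 = 28/5; u3: 30/4 = 15/2; u4: 24/1 = 24.
Smallest ratio is 28/5 in the row of u2, so u2 leaves.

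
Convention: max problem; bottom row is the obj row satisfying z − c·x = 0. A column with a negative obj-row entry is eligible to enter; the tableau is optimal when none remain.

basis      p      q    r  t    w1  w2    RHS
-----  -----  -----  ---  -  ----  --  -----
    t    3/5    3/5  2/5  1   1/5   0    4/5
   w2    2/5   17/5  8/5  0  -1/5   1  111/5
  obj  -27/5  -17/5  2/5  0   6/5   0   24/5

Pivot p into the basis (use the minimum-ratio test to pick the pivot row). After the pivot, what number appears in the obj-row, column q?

2

Ratio test on column p — row 1: (4/5)/(3/5) = 4/3; row 2: (111/5)/(2/5) = 111/2. Minimum is 4/3 at row 1 (t leaves); pivot element 3/5.
Divide row 1 by 3/5; eliminate column p from the other rows.
obj-row update in column q: -17/5 − (-27/5)·1 = 2.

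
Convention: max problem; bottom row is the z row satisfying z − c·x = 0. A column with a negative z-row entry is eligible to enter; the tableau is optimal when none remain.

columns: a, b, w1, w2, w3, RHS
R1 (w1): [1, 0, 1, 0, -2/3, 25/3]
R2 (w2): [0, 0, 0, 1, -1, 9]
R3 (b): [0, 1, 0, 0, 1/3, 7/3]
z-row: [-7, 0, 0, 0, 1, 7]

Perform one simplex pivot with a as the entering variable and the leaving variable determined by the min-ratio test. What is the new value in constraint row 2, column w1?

0

Ratio test on column a — row 1: (25/3)/1 = 25/3; row 2: entry 0 ≤ 0; row 3: entry 0 ≤ 0. Minimum is 25/3 at row 1 (w1 leaves); pivot element 1.
Divide row 1 by 1; eliminate column a from the other rows.
Row 2 update in column w1: 0 − 0·1 = 0.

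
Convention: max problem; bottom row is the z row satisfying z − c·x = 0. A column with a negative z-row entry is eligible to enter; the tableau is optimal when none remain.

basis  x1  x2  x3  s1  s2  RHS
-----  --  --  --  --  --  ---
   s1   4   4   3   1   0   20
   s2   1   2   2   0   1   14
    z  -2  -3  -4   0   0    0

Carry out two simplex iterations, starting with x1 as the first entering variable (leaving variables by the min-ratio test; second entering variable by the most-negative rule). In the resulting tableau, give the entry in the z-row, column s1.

4/3

Ratio test on column x1 — row 1: 20/4 = 5; row 2: 14/1 = 14. Minimum is 5 at row 1 (s1 leaves); pivot element 4.
Divide row 1 by 4; eliminate column x1 from the other rows.
Second iteration: most negative z-row entry is -5/2 in column x3, so x3 enters.
Ratio test on column x3 — row 1: 5/(3/4) = 20/3; row 2: 9/(5/4) = 36/5. Minimum is 20/3 at row 1 (x1 leaves); pivot element 3/4.
Divide row 1 by 3/4; eliminate column x3 from the other rows.
After both pivots, the entry at the z-row, column s1 is 4/3.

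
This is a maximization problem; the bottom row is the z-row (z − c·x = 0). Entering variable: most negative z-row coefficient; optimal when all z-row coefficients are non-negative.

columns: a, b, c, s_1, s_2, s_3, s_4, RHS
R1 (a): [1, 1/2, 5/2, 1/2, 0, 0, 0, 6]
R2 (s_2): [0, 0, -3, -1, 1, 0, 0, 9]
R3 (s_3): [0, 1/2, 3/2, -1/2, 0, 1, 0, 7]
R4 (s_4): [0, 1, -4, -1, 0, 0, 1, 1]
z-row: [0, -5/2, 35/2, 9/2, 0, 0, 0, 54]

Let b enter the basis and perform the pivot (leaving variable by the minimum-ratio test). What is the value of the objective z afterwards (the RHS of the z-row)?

Ratio test on column b — row 1: 6/(1/2) = 12; row 2: entry 0 ≤ 0; row 3: 7/(1/2) = 14; row 4: 1/1 = 1. Minimum is 1 at row 4 (s_4 leaves); pivot element 1.
Pivot on row 4; the z-row RHS becomes 54 − (-5/2)·1 = 113/2.

113/2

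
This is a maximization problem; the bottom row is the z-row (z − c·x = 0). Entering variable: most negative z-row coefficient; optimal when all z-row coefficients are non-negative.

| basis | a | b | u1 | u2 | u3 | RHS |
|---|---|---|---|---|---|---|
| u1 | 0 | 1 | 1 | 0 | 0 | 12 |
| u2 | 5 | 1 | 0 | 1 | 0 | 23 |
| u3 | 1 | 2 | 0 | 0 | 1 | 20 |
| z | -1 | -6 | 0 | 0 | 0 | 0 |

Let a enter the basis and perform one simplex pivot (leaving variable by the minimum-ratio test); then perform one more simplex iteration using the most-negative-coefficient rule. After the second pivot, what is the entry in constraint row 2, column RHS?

Ratio test on column a — row 1: entry 0 ≤ 0; row 2: 23/5 = 23/5; row 3: 20/1 = 20. Minimum is 23/5 at row 2 (u2 leaves); pivot element 5.
Divide row 2 by 5; eliminate column a from the other rows.
Second iteration: most negative z-row entry is -29/5 in column b, so b enters.
Ratio test on column b — row 1: 12/1 = 12; row 2: (23/5)/(1/5) = 23; row 3: (77/5)/(9/5) = 77/9. Minimum is 77/9 at row 3 (u3 leaves); pivot element 9/5.
Divide row 3 by 9/5; eliminate column b from the other rows.
After both pivots, the entry at constraint row 2, column RHS is 26/9.

26/9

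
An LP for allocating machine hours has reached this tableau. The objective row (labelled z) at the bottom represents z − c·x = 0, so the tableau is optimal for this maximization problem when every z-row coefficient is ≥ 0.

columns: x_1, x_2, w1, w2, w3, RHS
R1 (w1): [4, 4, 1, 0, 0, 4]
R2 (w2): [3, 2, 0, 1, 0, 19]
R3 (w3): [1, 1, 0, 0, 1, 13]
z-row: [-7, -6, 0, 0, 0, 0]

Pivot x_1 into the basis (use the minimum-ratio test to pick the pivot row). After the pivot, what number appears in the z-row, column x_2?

Ratio test on column x_1 — row 1: 4/4 = 1; row 2: 19/3 = 19/3; row 3: 13/1 = 13. Minimum is 1 at row 1 (w1 leaves); pivot element 4.
Divide row 1 by 4; eliminate column x_1 from the other rows.
z-row update in column x_2: -6 − (-7)·1 = 1.

1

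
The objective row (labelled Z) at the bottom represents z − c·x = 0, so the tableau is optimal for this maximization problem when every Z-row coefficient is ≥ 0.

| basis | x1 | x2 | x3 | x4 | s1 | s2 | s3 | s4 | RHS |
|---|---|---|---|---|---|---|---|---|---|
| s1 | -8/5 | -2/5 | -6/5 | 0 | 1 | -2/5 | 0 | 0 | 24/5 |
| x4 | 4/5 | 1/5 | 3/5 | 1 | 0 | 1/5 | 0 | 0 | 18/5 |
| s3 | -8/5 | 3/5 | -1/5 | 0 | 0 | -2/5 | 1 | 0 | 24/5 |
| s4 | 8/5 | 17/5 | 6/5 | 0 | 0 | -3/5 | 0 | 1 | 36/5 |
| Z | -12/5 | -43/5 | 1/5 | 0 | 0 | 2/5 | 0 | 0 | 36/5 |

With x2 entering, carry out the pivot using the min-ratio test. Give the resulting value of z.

432/17

Ratio test on column x2 — row 1: entry -2/5 ≤ 0; row 2: (18/5)/(1/5) = 18; row 3: (24/5)/(3/5) = 8; row 4: (36/5)/(17/5) = 36/17. Minimum is 36/17 at row 4 (s4 leaves); pivot element 17/5.
Pivot on row 4; the Z-row RHS becomes 36/5 − (-43/5)·(36/17) = 432/17.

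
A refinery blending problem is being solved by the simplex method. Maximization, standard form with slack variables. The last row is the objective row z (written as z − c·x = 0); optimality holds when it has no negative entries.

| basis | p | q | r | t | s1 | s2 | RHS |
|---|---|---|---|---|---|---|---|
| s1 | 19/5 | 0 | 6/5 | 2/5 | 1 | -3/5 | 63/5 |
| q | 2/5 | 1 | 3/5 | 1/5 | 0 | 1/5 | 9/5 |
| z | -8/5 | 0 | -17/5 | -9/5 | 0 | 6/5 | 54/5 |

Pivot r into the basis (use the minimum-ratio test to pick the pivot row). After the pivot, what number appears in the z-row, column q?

Ratio test on column r — row 1: (63/5)/(6/5) = 21/2; row 2: (9/5)/(3/5) = 3. Minimum is 3 at row 2 (q leaves); pivot element 3/5.
Divide row 2 by 3/5; eliminate column r from the other rows.
z-row update in column q: 0 − (-17/5)·(5/3) = 17/3.

17/3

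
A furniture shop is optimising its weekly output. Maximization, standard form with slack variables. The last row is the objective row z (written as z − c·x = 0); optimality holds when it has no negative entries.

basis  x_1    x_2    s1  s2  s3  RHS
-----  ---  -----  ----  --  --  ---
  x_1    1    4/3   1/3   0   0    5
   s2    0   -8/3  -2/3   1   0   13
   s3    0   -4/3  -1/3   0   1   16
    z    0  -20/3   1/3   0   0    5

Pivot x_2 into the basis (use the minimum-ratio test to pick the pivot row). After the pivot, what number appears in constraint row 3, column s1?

Ratio test on column x_2 — row 1: 5/(4/3) = 15/4; row 2: entry -8/3 ≤ 0; row 3: entry -4/3 ≤ 0. Minimum is 15/4 at row 1 (x_1 leaves); pivot element 4/3.
Divide row 1 by 4/3; eliminate column x_2 from the other rows.
Row 3 update in column s1: -1/3 − (-4/3)·(1/4) = 0.

0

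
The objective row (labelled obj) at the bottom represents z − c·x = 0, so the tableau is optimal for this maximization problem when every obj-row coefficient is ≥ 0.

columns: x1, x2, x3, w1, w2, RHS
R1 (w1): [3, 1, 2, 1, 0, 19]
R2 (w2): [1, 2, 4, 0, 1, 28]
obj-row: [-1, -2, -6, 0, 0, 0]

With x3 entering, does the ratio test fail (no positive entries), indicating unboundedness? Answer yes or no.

no

Column x3 has positive entries in row(s) 1, 2, so the ratio test bounds it — not unbounded.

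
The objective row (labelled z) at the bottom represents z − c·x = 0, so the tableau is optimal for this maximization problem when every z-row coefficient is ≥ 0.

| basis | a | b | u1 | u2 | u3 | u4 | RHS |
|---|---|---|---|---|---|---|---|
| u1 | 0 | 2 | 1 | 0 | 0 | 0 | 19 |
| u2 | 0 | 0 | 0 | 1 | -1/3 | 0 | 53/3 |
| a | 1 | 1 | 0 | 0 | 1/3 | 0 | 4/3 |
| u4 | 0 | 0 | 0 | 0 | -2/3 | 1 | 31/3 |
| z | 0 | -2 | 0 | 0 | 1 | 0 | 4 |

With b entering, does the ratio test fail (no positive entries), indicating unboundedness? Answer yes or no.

Column b has positive entries in row(s) 1, 3, so the ratio test bounds it — not unbounded.

no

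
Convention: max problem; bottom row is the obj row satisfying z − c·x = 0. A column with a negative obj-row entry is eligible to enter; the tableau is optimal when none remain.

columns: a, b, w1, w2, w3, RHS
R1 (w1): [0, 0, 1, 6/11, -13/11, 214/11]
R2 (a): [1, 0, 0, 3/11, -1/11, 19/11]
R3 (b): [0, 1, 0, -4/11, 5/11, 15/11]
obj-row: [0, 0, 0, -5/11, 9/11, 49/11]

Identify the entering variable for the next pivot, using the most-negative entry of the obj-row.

w2

Negative obj-row entries: w2: -5/11.
The most negative is -5/11 in column w2, so w2 enters.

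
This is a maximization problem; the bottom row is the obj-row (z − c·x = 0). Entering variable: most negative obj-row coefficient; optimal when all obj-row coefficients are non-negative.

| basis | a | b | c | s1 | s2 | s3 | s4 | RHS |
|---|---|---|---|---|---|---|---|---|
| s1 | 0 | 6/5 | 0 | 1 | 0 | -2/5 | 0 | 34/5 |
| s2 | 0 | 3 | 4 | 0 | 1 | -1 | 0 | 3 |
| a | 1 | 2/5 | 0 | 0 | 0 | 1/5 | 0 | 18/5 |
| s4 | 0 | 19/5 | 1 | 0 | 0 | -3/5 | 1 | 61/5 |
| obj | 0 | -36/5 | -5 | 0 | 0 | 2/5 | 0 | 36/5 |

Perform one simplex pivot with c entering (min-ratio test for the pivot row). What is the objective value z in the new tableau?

219/20

Ratio test on column c — row 1: entry 0 ≤ 0; row 2: 3/4 = 3/4; row 3: entry 0 ≤ 0; row 4: (61/5)/1 = 61/5. Minimum is 3/4 at row 2 (s2 leaves); pivot element 4.
Pivot on row 2; the obj-row RHS becomes 36/5 − (-5)·(3/4) = 219/20.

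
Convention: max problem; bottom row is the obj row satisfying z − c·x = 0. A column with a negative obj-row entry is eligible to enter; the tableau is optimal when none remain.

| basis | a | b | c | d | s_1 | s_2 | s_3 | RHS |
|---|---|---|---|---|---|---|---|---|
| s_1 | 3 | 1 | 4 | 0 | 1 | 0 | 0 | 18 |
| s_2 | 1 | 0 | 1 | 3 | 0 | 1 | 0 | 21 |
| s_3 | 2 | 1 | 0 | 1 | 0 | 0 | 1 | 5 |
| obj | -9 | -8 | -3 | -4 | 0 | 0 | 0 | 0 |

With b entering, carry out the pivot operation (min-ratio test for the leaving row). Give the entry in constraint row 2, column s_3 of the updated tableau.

Ratio test on column b — row 1: 18/1 = 18; row 2: entry 0 ≤ 0; row 3: 5/1 = 5. Minimum is 5 at row 3 (s_3 leaves); pivot element 1.
Divide row 3 by 1; eliminate column b from the other rows.
Row 2 update in column s_3: 0 − 0·1 = 0.

0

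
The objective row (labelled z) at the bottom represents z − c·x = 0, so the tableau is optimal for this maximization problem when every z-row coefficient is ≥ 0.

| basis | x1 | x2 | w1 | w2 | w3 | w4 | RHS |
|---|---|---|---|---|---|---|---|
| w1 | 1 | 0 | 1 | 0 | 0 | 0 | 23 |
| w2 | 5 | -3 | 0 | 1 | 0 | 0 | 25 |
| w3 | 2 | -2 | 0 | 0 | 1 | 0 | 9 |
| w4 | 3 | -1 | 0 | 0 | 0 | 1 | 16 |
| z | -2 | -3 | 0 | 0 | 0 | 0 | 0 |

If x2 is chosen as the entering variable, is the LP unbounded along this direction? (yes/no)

Every constraint-row entry in column x2 is ≤ 0, so increasing x2 is unbounded.

yes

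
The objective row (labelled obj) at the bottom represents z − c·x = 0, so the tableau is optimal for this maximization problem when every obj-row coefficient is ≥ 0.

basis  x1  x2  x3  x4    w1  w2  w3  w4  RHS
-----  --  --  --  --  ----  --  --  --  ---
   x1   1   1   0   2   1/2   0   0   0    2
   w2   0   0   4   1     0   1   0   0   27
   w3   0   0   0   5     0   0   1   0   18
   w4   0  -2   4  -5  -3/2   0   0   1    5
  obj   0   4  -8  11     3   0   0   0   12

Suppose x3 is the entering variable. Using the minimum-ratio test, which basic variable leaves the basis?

Column x3 entries and ratios — x1: 0 ≤ 0, skip; w2: 27/4 = 27/4; w3: 0 ≤ 0, skip; w4: 5/4 = 5/4.
Smallest ratio is 5/4 in the row of w4, so w4 leaves.

w4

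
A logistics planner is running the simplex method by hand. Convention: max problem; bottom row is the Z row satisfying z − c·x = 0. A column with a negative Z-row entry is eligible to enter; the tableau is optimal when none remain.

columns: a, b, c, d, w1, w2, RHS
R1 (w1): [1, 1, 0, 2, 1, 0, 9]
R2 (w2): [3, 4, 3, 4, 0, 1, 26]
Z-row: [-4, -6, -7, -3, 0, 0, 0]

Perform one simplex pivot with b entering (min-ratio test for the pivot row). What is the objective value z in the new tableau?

Ratio test on column b — row 1: 9/1 = 9; row 2: 26/4 = 13/2. Minimum is 13/2 at row 2 (w2 leaves); pivot element 4.
Pivot on row 2; the Z-row RHS becomes 0 − (-6)·(13/2) = 39.

39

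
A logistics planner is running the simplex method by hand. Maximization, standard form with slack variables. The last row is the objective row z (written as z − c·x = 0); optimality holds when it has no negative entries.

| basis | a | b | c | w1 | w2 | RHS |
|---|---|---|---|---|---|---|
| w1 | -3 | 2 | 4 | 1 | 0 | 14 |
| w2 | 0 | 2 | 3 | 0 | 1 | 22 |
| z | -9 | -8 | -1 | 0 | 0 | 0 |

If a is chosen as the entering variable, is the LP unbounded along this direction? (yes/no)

Every constraint-row entry in column a is ≤ 0, so increasing a is unbounded.

yes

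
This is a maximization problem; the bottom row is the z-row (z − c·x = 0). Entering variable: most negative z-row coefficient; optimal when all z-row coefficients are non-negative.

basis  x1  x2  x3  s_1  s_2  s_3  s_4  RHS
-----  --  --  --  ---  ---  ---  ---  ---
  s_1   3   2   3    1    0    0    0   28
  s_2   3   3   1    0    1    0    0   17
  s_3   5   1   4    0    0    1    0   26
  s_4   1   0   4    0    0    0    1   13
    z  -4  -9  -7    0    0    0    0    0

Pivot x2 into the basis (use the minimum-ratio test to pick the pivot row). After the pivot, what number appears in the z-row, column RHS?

Ratio test on column x2 — row 1: 28/2 = 14; row 2: 17/3 = 17/3; row 3: 26/1 = 26; row 4: entry 0 ≤ 0. Minimum is 17/3 at row 2 (s_2 leaves); pivot element 3.
Divide row 2 by 3; eliminate column x2 from the other rows.
z-row update in column RHS: 0 − (-9)·(17/3) = 51.

51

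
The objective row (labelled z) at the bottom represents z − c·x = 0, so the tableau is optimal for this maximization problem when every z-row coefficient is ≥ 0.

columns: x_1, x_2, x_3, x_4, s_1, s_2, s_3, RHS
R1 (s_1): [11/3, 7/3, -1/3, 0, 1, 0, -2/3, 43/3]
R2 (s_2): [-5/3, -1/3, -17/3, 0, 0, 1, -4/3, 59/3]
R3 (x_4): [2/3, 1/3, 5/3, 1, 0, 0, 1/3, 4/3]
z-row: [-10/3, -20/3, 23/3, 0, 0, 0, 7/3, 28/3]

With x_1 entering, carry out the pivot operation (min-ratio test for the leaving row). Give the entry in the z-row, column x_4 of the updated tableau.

Ratio test on column x_1 — row 1: (43/3)/(11/3) = 43/11; row 2: entry -5/3 ≤ 0; row 3: (4/3)/(2/3) = 2. Minimum is 2 at row 3 (x_4 leaves); pivot element 2/3.
Divide row 3 by 2/3; eliminate column x_1 from the other rows.
z-row update in column x_4: 0 − (-10/3)·(3/2) = 5.

5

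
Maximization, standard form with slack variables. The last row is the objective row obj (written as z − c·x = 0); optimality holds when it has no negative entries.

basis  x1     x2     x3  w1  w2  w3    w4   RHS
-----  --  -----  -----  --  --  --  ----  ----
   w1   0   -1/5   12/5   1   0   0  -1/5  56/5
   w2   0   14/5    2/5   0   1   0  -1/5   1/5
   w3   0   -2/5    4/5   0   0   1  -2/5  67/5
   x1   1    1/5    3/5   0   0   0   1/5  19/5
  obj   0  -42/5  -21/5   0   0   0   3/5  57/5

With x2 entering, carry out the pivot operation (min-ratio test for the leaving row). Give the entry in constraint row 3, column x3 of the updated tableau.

Ratio test on column x2 — row 1: entry -1/5 ≤ 0; row 2: (1/5)/(14/5) = 1/14; row 3: entry -2/5 ≤ 0; row 4: (19/5)/(1/5) = 19. Minimum is 1/14 at row 2 (w2 leaves); pivot element 14/5.
Divide row 2 by 14/5; eliminate column x2 from the other rows.
Row 3 update in column x3: 4/5 − (-2/5)·(1/7) = 6/7.

6/7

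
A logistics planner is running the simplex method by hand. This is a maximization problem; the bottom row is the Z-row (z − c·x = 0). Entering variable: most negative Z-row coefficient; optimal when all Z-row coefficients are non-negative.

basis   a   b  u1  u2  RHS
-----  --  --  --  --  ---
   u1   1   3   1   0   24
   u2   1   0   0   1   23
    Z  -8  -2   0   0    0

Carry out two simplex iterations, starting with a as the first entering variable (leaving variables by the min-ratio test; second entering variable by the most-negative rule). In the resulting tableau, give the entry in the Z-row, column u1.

2/3

Ratio test on column a — row 1: 24/1 = 24; row 2: 23/1 = 23. Minimum is 23 at row 2 (u2 leaves); pivot element 1.
Divide row 2 by 1; eliminate column a from the other rows.
Second iteration: most negative Z-row entry is -2 in column b, so b enters.
Ratio test on column b — row 1: 1/3 = 1/3; row 2: entry 0 ≤ 0. Minimum is 1/3 at row 1 (u1 leaves); pivot element 3.
Divide row 1 by 3; eliminate column b from the other rows.
After both pivots, the entry at the Z-row, column u1 is 2/3.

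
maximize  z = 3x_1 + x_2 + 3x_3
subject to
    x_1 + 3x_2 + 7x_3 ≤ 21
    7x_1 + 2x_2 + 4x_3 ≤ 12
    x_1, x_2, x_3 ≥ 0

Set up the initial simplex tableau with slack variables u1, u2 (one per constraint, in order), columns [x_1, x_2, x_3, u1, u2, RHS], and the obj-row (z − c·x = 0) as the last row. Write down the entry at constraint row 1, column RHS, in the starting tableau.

21

The RHS of constraint 1 is b_1 = 21.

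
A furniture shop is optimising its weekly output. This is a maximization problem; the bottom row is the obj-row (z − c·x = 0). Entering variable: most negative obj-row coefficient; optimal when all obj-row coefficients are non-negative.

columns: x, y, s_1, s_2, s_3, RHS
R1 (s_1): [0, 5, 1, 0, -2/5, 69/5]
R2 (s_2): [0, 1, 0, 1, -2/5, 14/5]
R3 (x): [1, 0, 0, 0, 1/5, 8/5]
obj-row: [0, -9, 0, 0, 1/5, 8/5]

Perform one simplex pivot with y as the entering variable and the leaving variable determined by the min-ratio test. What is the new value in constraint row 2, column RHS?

1/25

Ratio test on column y — row 1: (69/5)/5 = 69/25; row 2: (14/5)/1 = 14/5; row 3: entry 0 ≤ 0. Minimum is 69/25 at row 1 (s_1 leaves); pivot element 5.
Divide row 1 by 5; eliminate column y from the other rows.
Row 2 update in column RHS: 14/5 − 1·(69/25) = 1/25.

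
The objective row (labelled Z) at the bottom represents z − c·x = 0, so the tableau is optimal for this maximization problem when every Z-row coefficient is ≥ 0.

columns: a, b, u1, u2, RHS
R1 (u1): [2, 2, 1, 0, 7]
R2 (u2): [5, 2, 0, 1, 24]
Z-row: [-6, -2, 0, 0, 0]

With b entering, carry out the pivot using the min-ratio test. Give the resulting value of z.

7

Ratio test on column b — row 1: 7/2 = 7/2; row 2: 24/2 = 12. Minimum is 7/2 at row 1 (u1 leaves); pivot element 2.
Pivot on row 1; the Z-row RHS becomes 0 − (-2)·(7/2) = 7.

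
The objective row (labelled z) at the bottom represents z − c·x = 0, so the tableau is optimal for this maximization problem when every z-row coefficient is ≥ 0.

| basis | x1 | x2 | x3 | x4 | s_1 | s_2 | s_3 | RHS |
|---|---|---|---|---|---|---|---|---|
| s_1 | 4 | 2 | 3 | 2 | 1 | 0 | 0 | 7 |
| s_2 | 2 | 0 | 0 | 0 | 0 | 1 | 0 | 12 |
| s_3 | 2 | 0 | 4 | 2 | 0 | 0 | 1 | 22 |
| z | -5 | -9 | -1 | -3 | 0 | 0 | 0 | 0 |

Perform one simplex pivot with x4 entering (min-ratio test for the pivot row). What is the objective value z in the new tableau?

Ratio test on column x4 — row 1: 7/2 = 7/2; row 2: entry 0 ≤ 0; row 3: 22/2 = 11. Minimum is 7/2 at row 1 (s_1 leaves); pivot element 2.
Pivot on row 1; the z-row RHS becomes 0 − (-3)·(7/2) = 21/2.

21/2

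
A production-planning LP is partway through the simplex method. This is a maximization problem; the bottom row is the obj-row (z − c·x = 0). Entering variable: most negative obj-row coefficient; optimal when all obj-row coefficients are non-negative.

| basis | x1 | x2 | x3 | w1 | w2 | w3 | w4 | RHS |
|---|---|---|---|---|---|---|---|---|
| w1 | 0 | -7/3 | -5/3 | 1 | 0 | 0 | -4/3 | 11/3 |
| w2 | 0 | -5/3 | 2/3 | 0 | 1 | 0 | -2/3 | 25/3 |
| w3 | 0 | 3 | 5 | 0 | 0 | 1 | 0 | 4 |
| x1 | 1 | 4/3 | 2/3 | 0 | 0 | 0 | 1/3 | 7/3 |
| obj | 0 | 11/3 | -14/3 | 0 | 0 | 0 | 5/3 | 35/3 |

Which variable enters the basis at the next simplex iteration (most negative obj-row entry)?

Negative obj-row entries: x3: -14/3.
The most negative is -14/3 in column x3, so x3 enters.

x3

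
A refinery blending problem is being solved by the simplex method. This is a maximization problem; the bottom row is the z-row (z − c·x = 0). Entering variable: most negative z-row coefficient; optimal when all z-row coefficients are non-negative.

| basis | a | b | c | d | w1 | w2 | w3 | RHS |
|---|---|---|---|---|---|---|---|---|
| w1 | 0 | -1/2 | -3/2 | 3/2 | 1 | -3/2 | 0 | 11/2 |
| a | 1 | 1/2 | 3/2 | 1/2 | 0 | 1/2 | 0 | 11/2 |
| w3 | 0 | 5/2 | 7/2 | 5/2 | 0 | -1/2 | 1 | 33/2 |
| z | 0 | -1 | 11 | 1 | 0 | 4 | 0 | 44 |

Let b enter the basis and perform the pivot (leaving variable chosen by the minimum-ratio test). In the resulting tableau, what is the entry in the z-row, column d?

2

Ratio test on column b — row 1: entry -1/2 ≤ 0; row 2: (11/2)/(1/2) = 11; row 3: (33/2)/(5/2) = 33/5. Minimum is 33/5 at row 3 (w3 leaves); pivot element 5/2.
Divide row 3 by 5/2; eliminate column b from the other rows.
z-row update in column d: 1 − (-1)·1 = 2.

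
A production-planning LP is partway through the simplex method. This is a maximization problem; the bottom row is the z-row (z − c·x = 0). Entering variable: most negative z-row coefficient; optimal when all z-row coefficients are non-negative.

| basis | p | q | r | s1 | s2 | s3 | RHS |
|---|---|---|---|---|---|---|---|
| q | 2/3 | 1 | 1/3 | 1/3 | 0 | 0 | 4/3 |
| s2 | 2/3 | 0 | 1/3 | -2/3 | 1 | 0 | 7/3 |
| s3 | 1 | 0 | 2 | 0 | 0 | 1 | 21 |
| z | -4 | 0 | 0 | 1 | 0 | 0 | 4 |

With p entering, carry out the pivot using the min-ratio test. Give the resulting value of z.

12

Ratio test on column p — row 1: (4/3)/(2/3) = 2; row 2: (7/3)/(2/3) = 7/2; row 3: 21/1 = 21. Minimum is 2 at row 1 (q leaves); pivot element 2/3.
Pivot on row 1; the z-row RHS becomes 4 − (-4)·2 = 12.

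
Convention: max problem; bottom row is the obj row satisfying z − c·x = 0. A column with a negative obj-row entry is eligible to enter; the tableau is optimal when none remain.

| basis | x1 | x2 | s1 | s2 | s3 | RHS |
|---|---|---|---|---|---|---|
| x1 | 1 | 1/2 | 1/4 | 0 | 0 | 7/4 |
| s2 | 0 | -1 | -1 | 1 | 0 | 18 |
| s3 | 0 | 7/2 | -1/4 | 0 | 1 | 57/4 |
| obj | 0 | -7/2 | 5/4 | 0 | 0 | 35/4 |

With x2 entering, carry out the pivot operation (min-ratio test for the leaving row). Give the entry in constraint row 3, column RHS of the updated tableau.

Ratio test on column x2 — row 1: (7/4)/(1/2) = 7/2; row 2: entry -1 ≤ 0; row 3: (57/4)/(7/2) = 57/14. Minimum is 7/2 at row 1 (x1 leaves); pivot element 1/2.
Divide row 1 by 1/2; eliminate column x2 from the other rows.
Row 3 update in column RHS: 57/4 − (7/2)·(7/2) = 2.

2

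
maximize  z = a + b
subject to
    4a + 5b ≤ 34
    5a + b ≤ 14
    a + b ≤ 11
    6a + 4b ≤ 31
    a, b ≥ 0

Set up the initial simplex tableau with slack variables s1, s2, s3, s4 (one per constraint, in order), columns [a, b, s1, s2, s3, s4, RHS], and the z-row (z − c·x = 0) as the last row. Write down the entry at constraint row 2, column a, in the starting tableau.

Constraint 2 has coefficient 5 on a.

5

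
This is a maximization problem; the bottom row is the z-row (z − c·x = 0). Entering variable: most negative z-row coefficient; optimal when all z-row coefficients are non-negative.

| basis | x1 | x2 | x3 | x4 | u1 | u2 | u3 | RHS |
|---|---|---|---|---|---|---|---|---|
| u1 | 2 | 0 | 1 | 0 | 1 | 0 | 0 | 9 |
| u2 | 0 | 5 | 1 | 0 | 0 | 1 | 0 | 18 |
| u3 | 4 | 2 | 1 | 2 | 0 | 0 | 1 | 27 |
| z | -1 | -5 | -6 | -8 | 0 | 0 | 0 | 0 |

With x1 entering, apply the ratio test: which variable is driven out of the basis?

u1

Column x1 entries and ratios — u1: 9/2 = 9/2; u2: 0 ≤ 0, skip; u3: 27/4 = 27/4.
Smallest ratio is 9/2 in the row of u1, so u1 leaves.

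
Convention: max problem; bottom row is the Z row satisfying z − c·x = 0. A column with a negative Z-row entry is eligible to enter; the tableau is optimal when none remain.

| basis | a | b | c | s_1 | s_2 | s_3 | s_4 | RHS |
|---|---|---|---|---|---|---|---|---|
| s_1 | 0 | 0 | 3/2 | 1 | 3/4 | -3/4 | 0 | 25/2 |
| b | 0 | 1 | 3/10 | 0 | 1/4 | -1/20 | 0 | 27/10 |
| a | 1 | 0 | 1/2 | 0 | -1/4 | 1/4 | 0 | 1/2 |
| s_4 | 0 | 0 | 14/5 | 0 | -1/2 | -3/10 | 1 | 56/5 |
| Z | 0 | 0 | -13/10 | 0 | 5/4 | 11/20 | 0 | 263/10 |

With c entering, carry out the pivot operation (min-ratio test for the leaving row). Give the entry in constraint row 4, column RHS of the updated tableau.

Ratio test on column c — row 1: (25/2)/(3/2) = 25/3; row 2: (27/10)/(3/10) = 9; row 3: (1/2)/(1/2) = 1; row 4: (56/5)/(14/5) = 4. Minimum is 1 at row 3 (a leaves); pivot element 1/2.
Divide row 3 by 1/2; eliminate column c from the other rows.
Row 4 update in column RHS: 56/5 − (14/5)·1 = 42/5.

42/5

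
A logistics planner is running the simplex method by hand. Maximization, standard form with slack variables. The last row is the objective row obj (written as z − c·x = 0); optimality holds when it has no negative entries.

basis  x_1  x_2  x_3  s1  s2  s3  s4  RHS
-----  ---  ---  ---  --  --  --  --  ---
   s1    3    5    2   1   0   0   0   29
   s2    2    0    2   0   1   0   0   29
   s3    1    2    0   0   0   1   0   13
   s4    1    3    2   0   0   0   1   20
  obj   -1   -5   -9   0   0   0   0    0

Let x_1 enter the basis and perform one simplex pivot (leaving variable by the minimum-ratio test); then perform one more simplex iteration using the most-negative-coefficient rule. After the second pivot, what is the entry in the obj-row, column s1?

Ratio test on column x_1 — row 1: 29/3 = 29/3; row 2: 29/2 = 29/2; row 3: 13/1 = 13; row 4: 20/1 = 20. Minimum is 29/3 at row 1 (s1 leaves); pivot element 3.
Divide row 1 by 3; eliminate column x_1 from the other rows.
Second iteration: most negative obj-row entry is -25/3 in column x_3, so x_3 enters.
Ratio test on column x_3 — row 1: (29/3)/(2/3) = 29/2; row 2: (29/3)/(2/3) = 29/2; row 3: entry -2/3 ≤ 0; row 4: (31/3)/(4/3) = 31/4. Minimum is 31/4 at row 4 (s4 leaves); pivot element 4/3.
Divide row 4 by 4/3; eliminate column x_3 from the other rows.
After both pivots, the entry at the obj-row, column s1 is -7/4.

-7/4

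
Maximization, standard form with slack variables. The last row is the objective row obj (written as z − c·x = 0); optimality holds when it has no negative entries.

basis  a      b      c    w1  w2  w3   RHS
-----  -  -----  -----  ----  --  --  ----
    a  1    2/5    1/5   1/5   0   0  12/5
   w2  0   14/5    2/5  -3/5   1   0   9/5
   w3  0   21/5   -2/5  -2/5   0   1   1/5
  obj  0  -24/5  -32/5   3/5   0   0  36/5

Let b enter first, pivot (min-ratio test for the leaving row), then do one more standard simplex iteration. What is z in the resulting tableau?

172/7

Ratio test on column b — row 1: (12/5)/(2/5) = 6; row 2: (9/5)/(14/5) = 9/14; row 3: (1/5)/(21/5) = 1/21. Minimum is 1/21 at row 3 (w3 leaves); pivot element 21/5.
Pivot on row 3; the obj-row RHS becomes 36/5 − (-24/5)·(1/21) = 52/7.
Next entering variable (most negative obj-row entry -48/7): c.
Ratio test on column c — row 1: (50/21)/(5/21) = 10; row 2: (5/3)/(2/3) = 5/2; row 3: entry -2/21 ≤ 0. Minimum is 5/2 at row 2 (w2 leaves); pivot element 2/3.
After the second pivot the obj-row RHS is 52/7 − (-48/7)·(5/2) = 172/7.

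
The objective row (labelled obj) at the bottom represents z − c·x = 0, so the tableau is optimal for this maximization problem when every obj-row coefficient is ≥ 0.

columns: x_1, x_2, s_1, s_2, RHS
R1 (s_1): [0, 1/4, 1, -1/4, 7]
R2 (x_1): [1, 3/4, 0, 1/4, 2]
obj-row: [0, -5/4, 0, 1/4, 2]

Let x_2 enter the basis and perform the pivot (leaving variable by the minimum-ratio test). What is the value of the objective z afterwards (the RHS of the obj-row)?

Ratio test on column x_2 — row 1: 7/(1/4) = 28; row 2: 2/(3/4) = 8/3. Minimum is 8/3 at row 2 (x_1 leaves); pivot element 3/4.
Pivot on row 2; the obj-row RHS becomes 2 − (-5/4)·(8/3) = 16/3.

16/3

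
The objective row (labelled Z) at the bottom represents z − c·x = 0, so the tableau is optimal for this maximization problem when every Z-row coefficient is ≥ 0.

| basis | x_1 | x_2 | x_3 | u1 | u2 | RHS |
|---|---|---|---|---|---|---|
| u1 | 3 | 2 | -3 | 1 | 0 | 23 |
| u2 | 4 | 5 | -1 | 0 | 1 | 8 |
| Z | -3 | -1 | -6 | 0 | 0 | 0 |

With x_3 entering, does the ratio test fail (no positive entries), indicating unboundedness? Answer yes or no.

Every constraint-row entry in column x_3 is ≤ 0, so increasing x_3 is unbounded.

yes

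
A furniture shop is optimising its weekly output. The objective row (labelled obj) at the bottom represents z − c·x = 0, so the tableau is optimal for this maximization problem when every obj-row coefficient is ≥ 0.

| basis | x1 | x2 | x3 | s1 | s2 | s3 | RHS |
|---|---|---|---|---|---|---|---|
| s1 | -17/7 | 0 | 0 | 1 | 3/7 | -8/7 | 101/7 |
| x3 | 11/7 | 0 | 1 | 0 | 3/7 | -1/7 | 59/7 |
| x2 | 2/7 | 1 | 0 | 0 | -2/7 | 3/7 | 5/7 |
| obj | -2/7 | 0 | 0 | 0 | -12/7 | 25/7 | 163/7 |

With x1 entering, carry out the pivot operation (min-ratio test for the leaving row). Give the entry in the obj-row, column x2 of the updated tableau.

Ratio test on column x1 — row 1: entry -17/7 ≤ 0; row 2: (59/7)/(11/7) = 59/11; row 3: (5/7)/(2/7) = 5/2. Minimum is 5/2 at row 3 (x2 leaves); pivot element 2/7.
Divide row 3 by 2/7; eliminate column x1 from the other rows.
obj-row update in column x2: 0 − (-2/7)·(7/2) = 1.

1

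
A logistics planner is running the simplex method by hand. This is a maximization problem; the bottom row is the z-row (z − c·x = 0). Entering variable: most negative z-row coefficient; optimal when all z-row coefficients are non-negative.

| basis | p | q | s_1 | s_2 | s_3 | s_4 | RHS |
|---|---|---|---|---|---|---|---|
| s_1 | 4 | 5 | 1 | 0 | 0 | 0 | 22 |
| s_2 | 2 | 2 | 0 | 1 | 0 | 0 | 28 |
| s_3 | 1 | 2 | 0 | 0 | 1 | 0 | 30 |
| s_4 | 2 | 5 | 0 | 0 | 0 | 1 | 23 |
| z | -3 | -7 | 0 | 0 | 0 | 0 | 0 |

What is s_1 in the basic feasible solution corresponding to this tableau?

s_1 is basic (row 1); its value is the RHS of that row, 22.

22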